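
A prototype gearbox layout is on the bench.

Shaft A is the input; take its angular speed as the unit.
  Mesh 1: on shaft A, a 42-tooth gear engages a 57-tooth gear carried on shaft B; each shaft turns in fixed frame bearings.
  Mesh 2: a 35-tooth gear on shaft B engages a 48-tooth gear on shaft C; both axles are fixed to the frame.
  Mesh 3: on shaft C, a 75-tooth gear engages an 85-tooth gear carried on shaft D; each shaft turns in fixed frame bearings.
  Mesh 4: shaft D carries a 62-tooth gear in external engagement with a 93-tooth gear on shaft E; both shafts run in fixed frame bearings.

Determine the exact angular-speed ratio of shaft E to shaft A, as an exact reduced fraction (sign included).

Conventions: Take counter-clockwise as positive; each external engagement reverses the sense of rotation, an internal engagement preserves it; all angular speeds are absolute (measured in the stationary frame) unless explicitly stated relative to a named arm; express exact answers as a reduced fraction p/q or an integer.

1225/3876

class = fixed-axis compound train [4 meshes; 4 ratios multiply, 4 sense flips]
mesh 1 [42T→57T]: running ratio 14/19, sense −
mesh 2 [35T→48T]: running ratio 245/456, sense +
mesh 3 [75T→85T]: running ratio 1225/2584, sense −
mesh 4 [62T→93T]: running ratio 1225/3876, sense +
ω_out/ω_in = 1225/3876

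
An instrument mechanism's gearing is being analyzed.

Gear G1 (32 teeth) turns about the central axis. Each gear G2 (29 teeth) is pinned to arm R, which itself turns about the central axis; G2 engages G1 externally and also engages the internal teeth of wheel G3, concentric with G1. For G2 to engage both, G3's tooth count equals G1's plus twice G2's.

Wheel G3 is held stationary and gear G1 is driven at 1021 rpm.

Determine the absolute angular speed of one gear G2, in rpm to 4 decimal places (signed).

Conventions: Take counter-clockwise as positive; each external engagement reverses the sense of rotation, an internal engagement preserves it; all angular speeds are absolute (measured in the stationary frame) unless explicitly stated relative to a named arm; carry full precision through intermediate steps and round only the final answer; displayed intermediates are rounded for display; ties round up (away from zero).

-563.3103 rpm

planetary set (32T centre, 29T on arm, 90T internal) — Willis relation
normalise by the input: solve with ω_sun = 1, then scale by 1021 rpm
ring teeth: 32 + 2·29 = 90
32(ω_sun−ω_arm) = −90(ω_ring−ω_arm),  ω_ring = 0, ω_sun = 1
32(1−ω_arm) = −90(0−ω_arm)  ⇒  122·ω_arm = 32  ⇒  ω_arm = 16/61
sun–planet mesh: 32·(1−16/61) = −29·(ω_p−ω_arm)  ⇒  ω_p−ω_arm = -1440/1769
ω_p = 16/61 − 1440/1769 = -16/29
scale: ω_p = -16/29 × 1021 rpm = -563.3103 rpm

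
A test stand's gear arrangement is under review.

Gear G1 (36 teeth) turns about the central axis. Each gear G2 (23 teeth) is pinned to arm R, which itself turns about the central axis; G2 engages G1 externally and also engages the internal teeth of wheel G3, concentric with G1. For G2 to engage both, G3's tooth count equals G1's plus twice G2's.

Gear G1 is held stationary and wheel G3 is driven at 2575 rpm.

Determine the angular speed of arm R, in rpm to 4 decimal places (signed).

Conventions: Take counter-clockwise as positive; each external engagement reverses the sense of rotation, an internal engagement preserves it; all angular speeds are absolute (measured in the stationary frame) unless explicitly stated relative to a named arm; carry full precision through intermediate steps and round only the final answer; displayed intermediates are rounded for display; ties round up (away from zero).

class = planetary set [G3 = 36+2·23 = 82; Willis about the carrier]
normalise by the input: solve with ω_ring = 1, then scale by 2575 rpm
ring teeth: 36 + 2·23 = 82
36(ω_sun−ω_arm) = −82(ω_ring−ω_arm),  ω_sun = 0, ω_ring = 1
36(0−ω_arm) = −82(1−ω_arm)  ⇒  118·ω_arm = 82  ⇒  ω_arm = 41/59
scale: ω_arm = 41/59 × 2575 rpm = +1789.4068 rpm

+1789.4068 rpm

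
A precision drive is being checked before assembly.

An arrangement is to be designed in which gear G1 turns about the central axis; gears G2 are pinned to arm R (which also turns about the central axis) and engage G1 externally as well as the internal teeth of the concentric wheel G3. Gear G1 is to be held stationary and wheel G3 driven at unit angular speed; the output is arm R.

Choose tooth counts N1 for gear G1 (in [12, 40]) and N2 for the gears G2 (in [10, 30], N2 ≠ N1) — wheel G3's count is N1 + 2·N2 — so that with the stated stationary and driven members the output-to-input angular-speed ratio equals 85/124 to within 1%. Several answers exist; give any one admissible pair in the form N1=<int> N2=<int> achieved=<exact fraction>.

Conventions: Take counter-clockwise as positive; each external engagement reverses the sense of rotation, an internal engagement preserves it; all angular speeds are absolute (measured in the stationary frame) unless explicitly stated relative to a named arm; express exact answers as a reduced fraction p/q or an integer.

planetary set to be sized for 85/124 (Willis relation)
Willis with ω_sun = 0: ω_arm/ω_ring = N3/(N1+N3); set equal to 85/124  ⇒  N3/N1 = (85/124)/(1 − 85/124) = 85/39
N3 = N1 + 2·N2  ⇒  N2/N1 = (N3/N1 − 1)/2 = (85/39 − 1)/2 = 23/39
smallest multiple with N1 ≥ 12 and N2 ≥ 10: k = 1  ⇒  N1 = 1·39 = 39, N2 = 1·23 = 23 (N1 ≤ 40, N2 ≤ 30, N2 ≠ N1 ✓), N3 = 39 + 2·23 = 85
check: N3/(N1+N3) with N1 = 39, N3 = 85 gives 85/124; |achieved − target| = 0 ≤ 17/2480 ✓

N1=39 N2=23 achieved=85/124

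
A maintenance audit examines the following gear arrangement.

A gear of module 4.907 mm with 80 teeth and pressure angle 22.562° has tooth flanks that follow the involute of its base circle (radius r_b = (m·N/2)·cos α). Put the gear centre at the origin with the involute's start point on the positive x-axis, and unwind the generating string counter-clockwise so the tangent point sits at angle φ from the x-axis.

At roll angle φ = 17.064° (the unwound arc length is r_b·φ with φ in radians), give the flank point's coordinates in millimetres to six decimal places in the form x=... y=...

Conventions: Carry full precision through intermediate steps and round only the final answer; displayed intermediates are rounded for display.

class = single-mesh tooth geometry [base-circle involute, m = 4.907, 80T]
pitch radius r_p = m·N/2 = 4.907·80/2 = 196.280000
base radius r_b = r_p·cos α = 196.280000·cos 22.562° = 181.257688
roll angle φ = 17.064° = 0.29782298 rad
x = r_b·(cos φ + φ·sin φ) = 189.118956
y = r_b·(sin φ − φ·cos φ) = 1.581950

x=189.118956 y=1.581950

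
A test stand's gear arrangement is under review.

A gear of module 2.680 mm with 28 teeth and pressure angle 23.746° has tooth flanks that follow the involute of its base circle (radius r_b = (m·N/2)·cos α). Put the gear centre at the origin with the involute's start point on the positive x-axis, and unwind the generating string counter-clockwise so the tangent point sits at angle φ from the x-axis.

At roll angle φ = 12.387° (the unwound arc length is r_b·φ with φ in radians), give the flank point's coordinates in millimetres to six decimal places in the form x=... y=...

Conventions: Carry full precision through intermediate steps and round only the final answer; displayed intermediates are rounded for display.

x=35.136793 y=0.115139

class = single-mesh tooth geometry [base-circle involute, m = 2.680, 28T]
pitch radius r_p = m·N/2 = 2.680·28/2 = 37.520000
base radius r_b = r_p·cos α = 37.520000·cos 23.746° = 34.343542
roll angle φ = 12.387° = 0.21619393 rad
x = r_b·(cos φ + φ·sin φ) = 35.136793
y = r_b·(sin φ − φ·cos φ) = 0.115139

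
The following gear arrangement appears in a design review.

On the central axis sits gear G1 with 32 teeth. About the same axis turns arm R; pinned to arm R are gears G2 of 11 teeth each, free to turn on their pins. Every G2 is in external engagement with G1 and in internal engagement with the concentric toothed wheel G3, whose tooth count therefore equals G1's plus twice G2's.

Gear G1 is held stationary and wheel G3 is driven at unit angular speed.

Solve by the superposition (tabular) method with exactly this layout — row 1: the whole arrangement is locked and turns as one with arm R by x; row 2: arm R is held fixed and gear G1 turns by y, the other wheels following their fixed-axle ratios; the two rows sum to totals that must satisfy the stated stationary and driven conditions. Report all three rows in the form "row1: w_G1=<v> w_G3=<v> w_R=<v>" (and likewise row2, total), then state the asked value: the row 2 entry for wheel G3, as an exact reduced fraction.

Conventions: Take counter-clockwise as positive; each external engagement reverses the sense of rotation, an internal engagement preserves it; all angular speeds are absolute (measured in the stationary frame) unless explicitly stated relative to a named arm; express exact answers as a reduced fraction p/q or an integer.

row1: w_G1=27/43 w_G3=27/43 w_R=27/43
row2: w_G1=-27/43 w_G3=16/43 w_R=0
total: w_G1=0 w_G3=1 w_R=27/43
asked value: 16/43

recognized (axles ride arm R): planetary set, 32/11/54 teeth
superposition row 1 [locked train]: every member turns x
row 2 (arm held, sun turns y): ω_ring = −(32/54)·y, ω_arm = 0
boundary: total ω_sun = x + y = 0 and total ω_ring = x − (32/54)·y = 1  ⇒  y = -27/43, x = 27/43
row 2 ring = −(32/54)·(-27/43) = 16/43
totals (row 1 + row 2): sun 27/43 + (-27/43) = 0, ring 27/43 + 16/43 = 1, arm 27/43 + 0 = 27/43
asked cell (row2, ring) = 16/43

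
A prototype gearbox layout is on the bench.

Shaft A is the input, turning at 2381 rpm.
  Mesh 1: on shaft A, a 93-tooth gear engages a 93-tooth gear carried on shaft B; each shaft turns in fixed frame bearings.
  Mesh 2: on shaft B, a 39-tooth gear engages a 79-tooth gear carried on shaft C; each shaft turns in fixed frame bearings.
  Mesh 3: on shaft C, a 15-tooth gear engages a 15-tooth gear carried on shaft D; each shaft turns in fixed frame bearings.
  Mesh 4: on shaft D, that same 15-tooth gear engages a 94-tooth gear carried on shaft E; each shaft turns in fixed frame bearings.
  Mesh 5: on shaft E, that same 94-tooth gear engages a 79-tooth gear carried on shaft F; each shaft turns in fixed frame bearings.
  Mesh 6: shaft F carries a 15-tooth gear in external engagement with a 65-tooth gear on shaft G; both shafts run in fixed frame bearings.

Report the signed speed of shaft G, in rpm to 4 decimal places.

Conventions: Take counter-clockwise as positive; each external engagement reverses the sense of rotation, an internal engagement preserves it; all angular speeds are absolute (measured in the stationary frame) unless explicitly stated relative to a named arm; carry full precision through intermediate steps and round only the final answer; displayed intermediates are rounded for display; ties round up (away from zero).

topology: fixed-axis compound train — 6 meshes, A→G
mesh 1 [93T→93T]: ω = 2381.0000×93/93 = 2381.0000 rpm, sense flips to −
mesh 2 [39T→79T]: ω = 2381.0000×39/79 = 1175.4304 rpm, sense flips to +
mesh 3 [15T→15T]: ω = 1175.4304×15/15 = 1175.4304 rpm, sense flips to −
mesh 4 [15T→94T]: ω = 1175.4304×15/94 = 187.5687 rpm, sense flips to +
mesh 5 [94T→79T]: ω = 187.5687×94/79 = 223.1830 rpm, sense flips to −
mesh 6 [15T→65T]: ω = 223.1830×15/65 = 51.5038 rpm, sense flips to +
signed output speed = +51.5038 rpm

+51.5038 rpm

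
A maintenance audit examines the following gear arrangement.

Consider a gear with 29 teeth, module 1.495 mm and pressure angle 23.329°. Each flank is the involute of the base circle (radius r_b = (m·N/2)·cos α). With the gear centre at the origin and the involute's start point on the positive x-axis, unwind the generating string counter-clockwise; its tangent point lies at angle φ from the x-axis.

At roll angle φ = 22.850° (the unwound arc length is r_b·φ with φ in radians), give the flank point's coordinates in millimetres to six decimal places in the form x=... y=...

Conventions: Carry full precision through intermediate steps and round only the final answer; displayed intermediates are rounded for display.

class = single-mesh tooth geometry [base-circle involute, m = 1.495, 29T]
pitch radius r_p = m·N/2 = 1.495·29/2 = 21.677500
base radius r_b = r_p·cos α = 21.677500·cos 23.329° = 19.905279
roll angle φ = 22.850° = 0.39880773 rad
x = r_b·(cos φ + φ·sin φ) = 21.425836
y = r_b·(sin φ − φ·cos φ) = 0.414204

x=21.425836 y=0.414204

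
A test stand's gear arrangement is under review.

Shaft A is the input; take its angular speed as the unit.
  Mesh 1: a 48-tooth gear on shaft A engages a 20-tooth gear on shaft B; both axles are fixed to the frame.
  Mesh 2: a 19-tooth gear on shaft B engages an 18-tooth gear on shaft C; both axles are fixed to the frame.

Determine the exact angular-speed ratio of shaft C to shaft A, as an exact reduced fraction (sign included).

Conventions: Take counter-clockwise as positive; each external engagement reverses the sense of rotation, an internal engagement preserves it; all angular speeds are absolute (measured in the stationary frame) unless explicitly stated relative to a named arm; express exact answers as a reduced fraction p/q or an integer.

class = fixed-axis compound train [2 meshes; 2 ratios multiply, 2 sense flips]
mesh 1 [48T→20T]: running ratio 12/5, sense −
mesh 2 [19T→18T]: running ratio 38/15, sense +
ω_out/ω_in = 38/15

38/15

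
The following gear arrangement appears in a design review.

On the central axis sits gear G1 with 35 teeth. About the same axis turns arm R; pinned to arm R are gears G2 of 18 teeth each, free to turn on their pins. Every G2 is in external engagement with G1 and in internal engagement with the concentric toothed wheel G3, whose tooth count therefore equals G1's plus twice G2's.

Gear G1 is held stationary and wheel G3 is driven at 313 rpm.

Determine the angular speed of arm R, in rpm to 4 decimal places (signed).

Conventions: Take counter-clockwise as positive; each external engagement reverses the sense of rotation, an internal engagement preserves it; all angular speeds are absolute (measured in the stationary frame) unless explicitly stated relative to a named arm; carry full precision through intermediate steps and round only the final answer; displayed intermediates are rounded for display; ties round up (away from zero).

recognized (axles ride arm R): planetary set, 35/18/71 teeth
normalise by the input: solve with ω_ring = 1, then scale by 313 rpm
ring teeth: 35 + 2·18 = 71
35(ω_sun−ω_arm) = −71(ω_ring−ω_arm),  ω_sun = 0, ω_ring = 1
35(0−ω_arm) = −71(1−ω_arm)  ⇒  106·ω_arm = 71  ⇒  ω_arm = 71/106
scale: ω_arm = 71/106 × 313 rpm = +209.6509 rpm

+209.6509 rpm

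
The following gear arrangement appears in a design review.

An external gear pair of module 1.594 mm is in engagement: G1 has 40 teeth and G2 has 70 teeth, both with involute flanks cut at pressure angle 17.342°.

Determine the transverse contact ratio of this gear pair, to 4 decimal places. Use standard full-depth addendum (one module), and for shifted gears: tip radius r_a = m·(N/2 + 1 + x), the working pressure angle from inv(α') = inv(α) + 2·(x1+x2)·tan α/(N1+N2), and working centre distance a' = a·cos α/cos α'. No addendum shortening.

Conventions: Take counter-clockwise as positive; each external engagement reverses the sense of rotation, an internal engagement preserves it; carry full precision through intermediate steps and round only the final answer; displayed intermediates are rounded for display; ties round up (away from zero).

1.9224

class = single-mesh tooth geometry [involute pair 40T × 70T, m = 1.594]
base radii: r_b1 = 30.430817, r_b2 = 53.253929
tip radii: r_a1 = 33.474000, r_a2 = 57.384000
no profile shift: α' = α, a' = a
action lengths: √(r_a1²−r_b1²) = 13.945396, √(r_a2²−r_b2²) = 21.376213
base pitch p_b = π·m·cos α = 4.780062
CR = (13.945396 + 21.376213 − 87.670000·sin 17.34200°)/4.780062 = 1.922444
contact ratio ≈ 1.9224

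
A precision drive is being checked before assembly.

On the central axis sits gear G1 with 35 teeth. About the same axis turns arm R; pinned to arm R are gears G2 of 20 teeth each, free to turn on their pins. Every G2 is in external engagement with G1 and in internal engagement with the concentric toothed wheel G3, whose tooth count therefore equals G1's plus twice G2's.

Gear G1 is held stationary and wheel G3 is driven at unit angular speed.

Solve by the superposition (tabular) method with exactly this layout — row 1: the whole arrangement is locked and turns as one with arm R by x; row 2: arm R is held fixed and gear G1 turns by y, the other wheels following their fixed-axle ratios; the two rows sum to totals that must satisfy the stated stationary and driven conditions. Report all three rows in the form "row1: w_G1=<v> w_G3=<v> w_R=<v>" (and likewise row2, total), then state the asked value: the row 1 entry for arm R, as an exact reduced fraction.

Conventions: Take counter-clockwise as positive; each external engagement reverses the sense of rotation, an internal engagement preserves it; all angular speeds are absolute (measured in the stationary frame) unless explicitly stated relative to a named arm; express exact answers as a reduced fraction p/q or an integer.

row1: w_G1=15/22 w_G3=15/22 w_R=15/22
row2: w_G1=-15/22 w_G3=7/22 w_R=0
total: w_G1=0 w_G3=1 w_R=15/22
asked value: 15/22

topology: planetary set — G1 35T / G2 20T / G3 75T, arm = carrier (Willis)
row 1 — lock + rotate with arm: ω_sun = ω_ring = ω_arm = x
row 2 (arm held, sun turns y): ω_ring = −(35/75)·y, ω_arm = 0
boundary: total ω_sun = x + y = 0 and total ω_ring = x − (35/75)·y = 1  ⇒  y = -15/22, x = 15/22
row 2 ring = −(35/75)·(-15/22) = 7/22
totals (row 1 + row 2): sun 15/22 + (-15/22) = 0, ring 15/22 + 7/22 = 1, arm 15/22 + 0 = 15/22
asked cell (row1, arm) = 15/22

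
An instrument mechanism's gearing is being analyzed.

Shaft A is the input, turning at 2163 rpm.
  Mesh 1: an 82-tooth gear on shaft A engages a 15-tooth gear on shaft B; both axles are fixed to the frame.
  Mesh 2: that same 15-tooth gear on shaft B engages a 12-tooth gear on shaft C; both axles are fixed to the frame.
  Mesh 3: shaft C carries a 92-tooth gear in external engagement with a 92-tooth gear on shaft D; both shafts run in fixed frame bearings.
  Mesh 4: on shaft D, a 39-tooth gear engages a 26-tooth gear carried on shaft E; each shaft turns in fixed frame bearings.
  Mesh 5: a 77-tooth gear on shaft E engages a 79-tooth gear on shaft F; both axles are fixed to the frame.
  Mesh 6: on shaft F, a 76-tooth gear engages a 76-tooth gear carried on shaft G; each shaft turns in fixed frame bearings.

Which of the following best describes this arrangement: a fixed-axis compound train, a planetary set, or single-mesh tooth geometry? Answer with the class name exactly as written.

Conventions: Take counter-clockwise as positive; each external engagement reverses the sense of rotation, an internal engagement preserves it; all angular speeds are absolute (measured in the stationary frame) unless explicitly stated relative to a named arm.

6-mesh fixed-axis compound train (all bearings frame-fixed)
classification: fixed-axis compound train

fixed-axis compound train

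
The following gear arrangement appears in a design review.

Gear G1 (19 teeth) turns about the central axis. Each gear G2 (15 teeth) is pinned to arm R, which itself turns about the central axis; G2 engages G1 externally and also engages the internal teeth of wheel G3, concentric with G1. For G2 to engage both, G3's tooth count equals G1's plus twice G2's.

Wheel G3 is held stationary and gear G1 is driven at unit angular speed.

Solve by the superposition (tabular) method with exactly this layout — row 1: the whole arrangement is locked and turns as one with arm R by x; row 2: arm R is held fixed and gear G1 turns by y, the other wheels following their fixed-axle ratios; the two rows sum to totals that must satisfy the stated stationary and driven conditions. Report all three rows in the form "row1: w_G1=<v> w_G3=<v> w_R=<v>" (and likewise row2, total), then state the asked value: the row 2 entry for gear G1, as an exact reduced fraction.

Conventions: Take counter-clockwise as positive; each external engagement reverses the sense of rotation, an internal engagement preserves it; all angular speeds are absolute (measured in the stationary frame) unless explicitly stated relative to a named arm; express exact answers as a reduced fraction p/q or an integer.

row1: w_G1=19/68 w_G3=19/68 w_R=19/68
row2: w_G1=49/68 w_G3=-19/68 w_R=0
total: w_G1=1 w_G3=0 w_R=19/68
asked value: 49/68

planetary set (19T centre, 15T on arm, 49T internal) — Willis relation
row 1 — lock + rotate with arm: ω_sun = ω_ring = ω_arm = x
row 2 — arm fixed, fixed-axis ratios: sun y, ring −(19/49)·y, arm 0
boundary: total ω_ring = x − (19/49)·y = 0 and total ω_sun = x + y = 1  ⇒  y = 49/68, x = 19/68
row 2 ring = −(19/49)·49/68 = -19/68
totals (row 1 + row 2): sun 19/68 + 49/68 = 1, ring 19/68 + (-19/68) = 0, arm 19/68 + 0 = 19/68
asked cell (row2, sun) = 49/68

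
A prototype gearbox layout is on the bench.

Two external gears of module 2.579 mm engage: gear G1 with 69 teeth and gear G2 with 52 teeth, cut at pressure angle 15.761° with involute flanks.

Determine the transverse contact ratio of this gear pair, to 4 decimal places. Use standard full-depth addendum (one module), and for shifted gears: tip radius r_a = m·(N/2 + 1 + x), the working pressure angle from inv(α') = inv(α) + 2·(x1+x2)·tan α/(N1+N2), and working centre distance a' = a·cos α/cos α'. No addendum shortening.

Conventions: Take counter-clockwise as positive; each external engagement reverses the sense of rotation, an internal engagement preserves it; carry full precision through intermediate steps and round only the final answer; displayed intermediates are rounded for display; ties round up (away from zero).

2.0744

class = single-mesh tooth geometry [involute pair 69T × 52T, m = 2.579]
base radii: r_b1 = 85.630298, r_b2 = 64.532978
tip radii: r_a1 = 91.554500, r_a2 = 69.633000
no profile shift: α' = α, a' = a
action lengths: √(r_a1²−r_b1²) = 32.398744, √(r_a2²−r_b2²) = 26.158162
base pitch p_b = π·m·cos α = 7.797551
CR = (32.398744 + 26.158162 − 156.029500·sin 15.76100°)/7.797551 = 2.074415
contact ratio ≈ 2.0744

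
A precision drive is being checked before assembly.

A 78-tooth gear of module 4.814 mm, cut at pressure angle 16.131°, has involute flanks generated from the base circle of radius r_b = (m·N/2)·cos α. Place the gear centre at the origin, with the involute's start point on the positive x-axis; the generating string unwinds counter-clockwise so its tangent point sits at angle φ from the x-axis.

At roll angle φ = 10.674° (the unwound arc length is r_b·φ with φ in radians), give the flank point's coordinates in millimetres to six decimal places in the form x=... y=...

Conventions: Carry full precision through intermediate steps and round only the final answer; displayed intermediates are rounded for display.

topology: single-mesh involute geometry — m = 4.814, N = 78
pitch radius r_p = m·N/2 = 4.814·78/2 = 187.746000
base radius r_b = r_p·cos α = 187.746000·cos 16.131° = 180.354247
roll angle φ = 10.674° = 0.18629644 rad
x = r_b·(cos φ + φ·sin φ) = 183.456864
y = r_b·(sin φ − φ·cos φ) = 0.387356

x=183.456864 y=0.387356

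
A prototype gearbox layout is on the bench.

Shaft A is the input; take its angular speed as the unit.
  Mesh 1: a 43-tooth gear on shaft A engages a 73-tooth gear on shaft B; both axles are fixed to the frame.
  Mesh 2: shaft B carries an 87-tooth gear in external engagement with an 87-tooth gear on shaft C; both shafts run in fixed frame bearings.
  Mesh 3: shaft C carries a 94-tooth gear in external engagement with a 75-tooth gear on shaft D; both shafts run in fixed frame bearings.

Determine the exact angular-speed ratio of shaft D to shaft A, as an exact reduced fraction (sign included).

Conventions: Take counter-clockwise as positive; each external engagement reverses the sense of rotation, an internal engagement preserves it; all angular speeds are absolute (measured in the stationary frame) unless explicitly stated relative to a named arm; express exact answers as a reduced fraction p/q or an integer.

-4042/5475

class = fixed-axis compound train [3 meshes; 3 ratios multiply, 3 sense flips]
mesh 1 [43T→73T]: running ratio 43/73, sense −
mesh 2 [87T→87T]: running ratio 43/73, sense +
mesh 3 [94T→75T]: running ratio 4042/5475, sense −
ω_out/ω_in = -4042/5475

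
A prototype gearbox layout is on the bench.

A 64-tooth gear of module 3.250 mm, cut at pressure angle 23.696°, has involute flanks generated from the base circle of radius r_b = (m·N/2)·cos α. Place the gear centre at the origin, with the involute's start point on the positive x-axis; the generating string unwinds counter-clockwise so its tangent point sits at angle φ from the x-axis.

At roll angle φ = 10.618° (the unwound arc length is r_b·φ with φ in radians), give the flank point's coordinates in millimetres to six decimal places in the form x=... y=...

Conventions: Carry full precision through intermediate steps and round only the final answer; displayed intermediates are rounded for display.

topology: single-mesh involute geometry — m = 3.250, N = 64
pitch radius r_p = m·N/2 = 3.250·64/2 = 104.000000
base radius r_b = r_p·cos α = 104.000000·cos 23.696° = 95.231828
roll angle φ = 10.618° = 0.18531906 rad
x = r_b·(cos φ + φ·sin φ) = 96.853095
y = r_b·(sin φ − φ·cos φ) = 0.201339

x=96.853095 y=0.201339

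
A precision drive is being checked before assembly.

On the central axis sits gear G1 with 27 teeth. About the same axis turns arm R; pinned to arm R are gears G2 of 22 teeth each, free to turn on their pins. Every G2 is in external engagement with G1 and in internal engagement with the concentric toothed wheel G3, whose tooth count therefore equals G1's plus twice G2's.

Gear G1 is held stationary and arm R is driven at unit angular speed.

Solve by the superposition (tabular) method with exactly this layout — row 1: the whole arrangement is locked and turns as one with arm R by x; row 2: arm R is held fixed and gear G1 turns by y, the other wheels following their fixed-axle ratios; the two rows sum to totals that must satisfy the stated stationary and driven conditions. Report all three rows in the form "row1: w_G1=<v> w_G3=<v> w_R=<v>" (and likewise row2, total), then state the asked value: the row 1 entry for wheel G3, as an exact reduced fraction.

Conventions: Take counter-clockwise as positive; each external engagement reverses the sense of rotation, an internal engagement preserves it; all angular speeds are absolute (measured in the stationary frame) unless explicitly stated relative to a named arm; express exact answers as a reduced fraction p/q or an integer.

row1: w_G1=1 w_G3=1 w_R=1
row2: w_G1=-1 w_G3=27/71 w_R=0
total: w_G1=0 w_G3=98/71 w_R=1
asked value: 1

class = planetary set [G3 = 27+2·22 = 71; Willis about the carrier]
row 1: whole set turns with the arm by x
superposition row 2 [arm held]: sun y, ring −(27/71)·y, arm 0
boundary: total ω_sun = x + y = 0 and total ω_arm = x = 1  ⇒  y = -1, x = 1
row 2 ring = −(27/71)·(-1) = 27/71
totals (row 1 + row 2): sun 1 + (-1) = 0, ring 1 + 27/71 = 98/71, arm 1 + 0 = 1
asked cell (row1, ring) = 1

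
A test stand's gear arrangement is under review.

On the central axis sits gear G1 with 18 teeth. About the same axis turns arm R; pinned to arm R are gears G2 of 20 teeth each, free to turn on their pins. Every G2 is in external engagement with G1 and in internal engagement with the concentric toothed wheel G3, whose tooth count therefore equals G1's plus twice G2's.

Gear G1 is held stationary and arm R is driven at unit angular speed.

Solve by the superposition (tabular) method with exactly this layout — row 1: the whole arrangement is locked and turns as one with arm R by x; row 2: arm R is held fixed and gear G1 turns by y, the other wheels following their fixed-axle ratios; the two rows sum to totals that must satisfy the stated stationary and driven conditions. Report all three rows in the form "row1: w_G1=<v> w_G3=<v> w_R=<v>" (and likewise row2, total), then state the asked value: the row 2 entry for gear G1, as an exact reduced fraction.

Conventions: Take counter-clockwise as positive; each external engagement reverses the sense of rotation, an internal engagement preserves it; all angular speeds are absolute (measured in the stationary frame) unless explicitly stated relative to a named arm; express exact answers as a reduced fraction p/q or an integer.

row1: w_G1=1 w_G3=1 w_R=1
row2: w_G1=-1 w_G3=9/29 w_R=0
total: w_G1=0 w_G3=38/29 w_R=1
asked value: -1

planetary set (18T centre, 20T on arm, 58T internal) — Willis relation
row 1 (train locked, turned with arm): all members turn x
row 2 (arm held, sun turns y): ω_ring = −(18/58)·y, ω_arm = 0
boundary: total ω_sun = x + y = 0 and total ω_arm = x = 1  ⇒  y = -1, x = 1
row 2 ring = −(18/58)·(-1) = 9/29
totals (row 1 + row 2): sun 1 + (-1) = 0, ring 1 + 9/29 = 38/29, arm 1 + 0 = 1
asked cell (row2, sun) = -1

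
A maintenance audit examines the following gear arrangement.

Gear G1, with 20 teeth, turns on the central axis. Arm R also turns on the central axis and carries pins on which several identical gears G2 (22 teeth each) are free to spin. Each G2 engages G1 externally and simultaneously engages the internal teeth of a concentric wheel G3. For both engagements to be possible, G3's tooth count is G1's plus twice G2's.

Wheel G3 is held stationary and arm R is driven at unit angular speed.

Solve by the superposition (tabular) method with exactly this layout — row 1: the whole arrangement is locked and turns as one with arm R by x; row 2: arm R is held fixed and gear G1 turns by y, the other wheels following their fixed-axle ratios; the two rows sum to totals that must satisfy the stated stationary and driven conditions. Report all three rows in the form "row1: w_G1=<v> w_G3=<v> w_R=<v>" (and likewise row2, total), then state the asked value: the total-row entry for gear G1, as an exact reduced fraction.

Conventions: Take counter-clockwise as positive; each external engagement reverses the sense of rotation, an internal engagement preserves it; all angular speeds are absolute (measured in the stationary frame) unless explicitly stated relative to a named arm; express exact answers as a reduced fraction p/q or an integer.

planetary set (20T centre, 22T on arm, 64T internal) — Willis relation
row 1: whole set turns with the arm by x
superposition row 2 [arm held]: sun y, ring −(20/64)·y, arm 0
boundary: total ω_ring = x − (20/64)·y = 0 and total ω_arm = x = 1  ⇒  y = 16/5, x = 1
row 2 ring = −(20/64)·16/5 = -1
totals (row 1 + row 2): sun 1 + 16/5 = 21/5, ring 1 + (-1) = 0, arm 1 + 0 = 1
asked cell (total, sun) = 21/5

row1: w_G1=1 w_G3=1 w_R=1
row2: w_G1=16/5 w_G3=-1 w_R=0
total: w_G1=21/5 w_G3=0 w_R=1
asked value: 21/5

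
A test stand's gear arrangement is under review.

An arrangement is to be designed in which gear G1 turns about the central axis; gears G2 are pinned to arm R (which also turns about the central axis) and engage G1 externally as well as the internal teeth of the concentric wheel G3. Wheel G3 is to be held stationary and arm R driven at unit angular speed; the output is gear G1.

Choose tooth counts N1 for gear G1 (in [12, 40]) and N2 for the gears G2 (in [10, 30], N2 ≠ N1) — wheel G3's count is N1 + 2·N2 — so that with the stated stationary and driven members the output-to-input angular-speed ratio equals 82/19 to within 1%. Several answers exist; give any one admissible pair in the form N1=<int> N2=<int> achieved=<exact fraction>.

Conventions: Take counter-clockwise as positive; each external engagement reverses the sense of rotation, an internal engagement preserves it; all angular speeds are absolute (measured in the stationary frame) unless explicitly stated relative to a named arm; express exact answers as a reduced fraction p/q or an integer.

topology: planetary set — design target 82/19, arm = carrier (Willis)
Willis with ω_ring = 0: ω_sun/ω_arm = (N1+N3)/N1; set equal to 82/19  ⇒  N3/N1 = 82/19 − 1 = 63/19
N3 = N1 + 2·N2  ⇒  N2/N1 = (N3/N1 − 1)/2 = (63/19 − 1)/2 = 22/19
smallest multiple with N1 ≥ 12 and N2 ≥ 10: k = 1  ⇒  N1 = 1·19 = 19, N2 = 1·22 = 22 (N1 ≤ 40, N2 ≤ 30, N2 ≠ N1 ✓), N3 = 19 + 2·22 = 63
check: (N1+N3)/N1 with N1 = 19, N3 = 63 gives 82/19; |achieved − target| = 0 ≤ 41/950 ✓

N1=19 N2=22 achieved=82/19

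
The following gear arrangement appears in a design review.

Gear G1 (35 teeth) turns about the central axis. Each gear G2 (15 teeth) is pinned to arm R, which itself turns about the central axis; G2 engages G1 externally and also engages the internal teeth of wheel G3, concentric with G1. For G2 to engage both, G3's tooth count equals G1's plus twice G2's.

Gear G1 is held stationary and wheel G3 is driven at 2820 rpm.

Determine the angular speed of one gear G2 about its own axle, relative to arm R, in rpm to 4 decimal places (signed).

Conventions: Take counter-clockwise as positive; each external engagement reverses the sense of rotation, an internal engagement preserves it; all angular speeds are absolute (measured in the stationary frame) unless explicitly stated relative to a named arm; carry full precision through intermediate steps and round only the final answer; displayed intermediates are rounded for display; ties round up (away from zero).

+4277.0000 rpm

planetary set (35T centre, 15T on arm, 65T internal) — Willis relation
normalise by the input: solve with ω_ring = 1, then scale by 2820 rpm
ring teeth: 35 + 2·15 = 65
35(ω_sun−ω_arm) = −65(ω_ring−ω_arm),  ω_sun = 0, ω_ring = 1
35(0−ω_arm) = −65(1−ω_arm)  ⇒  100·ω_arm = 65  ⇒  ω_arm = 13/20
sun–planet mesh: 35·(0−13/20) = −15·(ω_p−ω_arm)  ⇒  ω_p−ω_arm = 91/60
scale: ω_p−ω_arm = 91/60 × 2820 rpm = +4277.0000 rpm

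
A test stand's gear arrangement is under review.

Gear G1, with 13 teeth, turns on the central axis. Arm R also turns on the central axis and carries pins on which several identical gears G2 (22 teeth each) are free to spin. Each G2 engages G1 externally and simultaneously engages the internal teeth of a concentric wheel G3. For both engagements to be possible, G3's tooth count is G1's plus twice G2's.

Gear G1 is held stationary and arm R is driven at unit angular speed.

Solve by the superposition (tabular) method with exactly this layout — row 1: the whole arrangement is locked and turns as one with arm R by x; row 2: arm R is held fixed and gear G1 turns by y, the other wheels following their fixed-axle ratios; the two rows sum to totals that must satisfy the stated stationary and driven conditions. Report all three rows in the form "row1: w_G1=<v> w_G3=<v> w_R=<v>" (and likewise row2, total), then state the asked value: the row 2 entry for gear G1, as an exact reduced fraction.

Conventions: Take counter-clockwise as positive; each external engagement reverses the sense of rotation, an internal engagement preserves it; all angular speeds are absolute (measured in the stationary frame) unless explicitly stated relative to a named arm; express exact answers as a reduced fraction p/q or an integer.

row1: w_G1=1 w_G3=1 w_R=1
row2: w_G1=-1 w_G3=13/57 w_R=0
total: w_G1=0 w_G3=70/57 w_R=1
asked value: -1

class = planetary set [G3 = 13+2·22 = 57; Willis about the carrier]
row 1 (train locked, turned with arm): all members turn x
superposition row 2 [arm held]: sun y, ring −(13/57)·y, arm 0
boundary: total ω_sun = x + y = 0 and total ω_arm = x = 1  ⇒  y = -1, x = 1
row 2 ring = −(13/57)·(-1) = 13/57
totals (row 1 + row 2): sun 1 + (-1) = 0, ring 1 + 13/57 = 70/57, arm 1 + 0 = 1
asked cell (row2, sun) = -1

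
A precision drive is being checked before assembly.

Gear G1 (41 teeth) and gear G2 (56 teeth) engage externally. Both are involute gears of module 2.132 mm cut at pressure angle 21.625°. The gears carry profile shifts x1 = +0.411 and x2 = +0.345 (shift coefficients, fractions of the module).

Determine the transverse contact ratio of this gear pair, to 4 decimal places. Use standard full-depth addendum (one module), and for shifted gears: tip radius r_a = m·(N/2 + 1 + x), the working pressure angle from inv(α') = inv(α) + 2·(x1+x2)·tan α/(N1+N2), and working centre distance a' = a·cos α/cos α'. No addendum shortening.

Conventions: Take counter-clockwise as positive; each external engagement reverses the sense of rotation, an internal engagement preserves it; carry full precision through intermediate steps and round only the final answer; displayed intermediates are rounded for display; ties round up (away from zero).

1.5789

single-mesh involute tooth geometry (41T engaging 56T at module 2.132)
base radii: r_b1 = 40.629787, r_b2 = 55.494343
tip radii: r_a1 = 46.714252, r_a2 = 62.563540
inv(α') = inv(21.625°) + 2·(+0.411+0.345)·tan α/(41+56) = 0.02518482  ⇒  α' = 23.65786°
a' = a·cos α / cos α' = 103.4020·cos 21.625°/cos 23.65786° = 104.943819
action lengths: √(r_a1²−r_b1²) = 23.053020, √(r_a2²−r_b2²) = 28.889002
base pitch p_b = π·m·cos α = 6.226451
CR = (23.053020 + 28.889002 − 104.943819·sin 23.65786°)/6.226451 = 1.578874
contact ratio ≈ 1.5789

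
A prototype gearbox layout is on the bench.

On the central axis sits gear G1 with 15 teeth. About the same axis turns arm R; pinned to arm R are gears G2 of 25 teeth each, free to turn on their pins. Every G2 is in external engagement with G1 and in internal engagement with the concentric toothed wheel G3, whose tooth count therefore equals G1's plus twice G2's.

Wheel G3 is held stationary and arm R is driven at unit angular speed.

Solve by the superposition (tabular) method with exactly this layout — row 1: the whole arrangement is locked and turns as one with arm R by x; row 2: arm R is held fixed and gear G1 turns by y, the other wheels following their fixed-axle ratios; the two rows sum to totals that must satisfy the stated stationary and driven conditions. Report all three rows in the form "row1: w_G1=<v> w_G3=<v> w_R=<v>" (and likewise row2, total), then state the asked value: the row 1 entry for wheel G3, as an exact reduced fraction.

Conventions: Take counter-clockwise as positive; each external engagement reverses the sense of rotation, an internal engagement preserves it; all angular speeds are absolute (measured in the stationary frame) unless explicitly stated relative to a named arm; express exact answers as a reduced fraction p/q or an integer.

recognized (axles ride arm R): planetary set, 15/25/65 teeth
row 1: whole set turns with the arm by x
superposition row 2 [arm held]: sun y, ring −(15/65)·y, arm 0
boundary: total ω_ring = x − (15/65)·y = 0 and total ω_arm = x = 1  ⇒  y = 13/3, x = 1
row 2 ring = −(15/65)·13/3 = -1
totals (row 1 + row 2): sun 1 + 13/3 = 16/3, ring 1 + (-1) = 0, arm 1 + 0 = 1
asked cell (row1, ring) = 1

row1: w_G1=1 w_G3=1 w_R=1
row2: w_G1=13/3 w_G3=-1 w_R=0
total: w_G1=16/3 w_G3=0 w_R=1
asked value: 1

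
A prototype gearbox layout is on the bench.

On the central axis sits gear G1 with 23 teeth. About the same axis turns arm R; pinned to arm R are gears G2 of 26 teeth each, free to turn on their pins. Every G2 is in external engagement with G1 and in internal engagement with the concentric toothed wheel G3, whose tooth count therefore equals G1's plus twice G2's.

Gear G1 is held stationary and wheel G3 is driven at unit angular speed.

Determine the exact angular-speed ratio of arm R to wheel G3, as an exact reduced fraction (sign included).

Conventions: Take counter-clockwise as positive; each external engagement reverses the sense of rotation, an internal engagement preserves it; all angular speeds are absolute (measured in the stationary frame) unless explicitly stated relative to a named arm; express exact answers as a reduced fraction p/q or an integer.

75/98

class = planetary set [G3 = 23+2·26 = 75; Willis about the carrier]
ring teeth: 23 + 2·26 = 75
23(ω_sun−ω_arm) = −75(ω_ring−ω_arm),  ω_sun = 0, ω_ring = 1
23(0−ω_arm) = −75(1−ω_arm)  ⇒  98·ω_arm = 75  ⇒  ω_arm = 75/98
ω_out/ω_in = 75/98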